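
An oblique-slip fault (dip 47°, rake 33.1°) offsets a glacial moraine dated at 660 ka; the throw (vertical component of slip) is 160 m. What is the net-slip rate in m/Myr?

607 m/Myr

dip-slip = throw / sin(dip) = 160 / sin(47°) = 218.8 m
net slip = dip-slip / sin(rake) = 218.8 / sin(33.1°) = 400.6 m
rate = 400.6 m / 660 ka = 0.000607 m/yr = 607 m/Myr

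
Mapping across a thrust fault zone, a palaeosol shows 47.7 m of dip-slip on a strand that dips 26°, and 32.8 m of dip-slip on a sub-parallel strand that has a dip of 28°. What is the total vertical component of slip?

36.3 m

throw_A = 47.7 × sin(26°) = 20.91 m
throw_B = 32.8 × sin(28°) = 15.40 m
total = 20.91 + 15.40 = 36.3 m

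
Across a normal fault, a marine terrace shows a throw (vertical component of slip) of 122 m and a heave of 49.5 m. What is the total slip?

132 m

net slip = √(throw² + heave²) = √(122² + 49.5²) = 132 m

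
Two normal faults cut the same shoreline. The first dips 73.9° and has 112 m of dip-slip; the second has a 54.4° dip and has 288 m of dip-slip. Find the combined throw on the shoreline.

342 m

throw_A = 112 × sin(73.9°) = 107.6 m
throw_B = 288 × sin(54.4°) = 234.2 m
total = 107.6 + 234.2 = 342 m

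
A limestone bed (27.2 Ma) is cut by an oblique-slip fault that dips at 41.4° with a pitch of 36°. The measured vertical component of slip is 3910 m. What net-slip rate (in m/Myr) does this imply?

370 m/Myr

dip-slip = throw / sin(dip) = 3910 / sin(41.4°) = 5912 m
net slip = dip-slip / sin(rake) = 5912 / sin(36°) = 10060 m
rate = 10060 m / 27.2 Ma = 0.000370 m/yr = 370 m/Myr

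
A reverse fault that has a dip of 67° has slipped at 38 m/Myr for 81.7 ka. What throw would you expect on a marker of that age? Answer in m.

dip-slip = rate × time = 38 m/Myr × 81.7 ka = 3.105 m
throw = dip-slip × sin(dip) = 3.105 × sin(67°) = 2.86 m

2.86 m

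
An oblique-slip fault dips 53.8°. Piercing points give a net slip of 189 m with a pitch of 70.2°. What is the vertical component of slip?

143 m

dip-slip = net slip × sin(rake) = 189 m × sin(70.2°) = 177.8 m
throw = dip-slip × sin(dip) = 177.8 × sin(53.8°) = 143 m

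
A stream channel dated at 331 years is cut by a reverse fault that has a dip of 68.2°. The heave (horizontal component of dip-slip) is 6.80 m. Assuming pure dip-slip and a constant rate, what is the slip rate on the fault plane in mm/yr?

dip-slip = heave / cos(dip) = 6.80 m / cos(68.2°) = 18.31 m
rate = 18.31 m / 331 years = 0.0553 m/yr = 55.3 mm/yr

55.3 mm/yr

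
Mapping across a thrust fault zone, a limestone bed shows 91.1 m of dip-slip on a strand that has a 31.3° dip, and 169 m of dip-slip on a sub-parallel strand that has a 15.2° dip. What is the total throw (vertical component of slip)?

throw_A = 91.1 × sin(31.3°) = 47.33 m
throw_B = 169 × sin(15.2°) = 44.31 m
total = 47.33 + 44.31 = 91.6 m

91.6 m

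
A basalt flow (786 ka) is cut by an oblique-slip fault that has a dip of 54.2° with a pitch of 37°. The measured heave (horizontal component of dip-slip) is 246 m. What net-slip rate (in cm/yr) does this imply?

dip-slip = heave / cos(dip) = 246 / cos(54.2°) = 420.5 m
net slip = dip-slip / sin(rake) = 420.5 / sin(37°) = 698.8 m
rate = 698.8 m / 786 ka = 0.000889 m/yr = 0.0889 cm/yr

0.0889 cm/yr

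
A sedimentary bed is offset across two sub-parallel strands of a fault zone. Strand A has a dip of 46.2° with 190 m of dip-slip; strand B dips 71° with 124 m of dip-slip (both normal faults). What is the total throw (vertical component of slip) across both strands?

254 m

throw_A = 190 × sin(46.2°) = 137.1 m
throw_B = 124 × sin(71°) = 117.2 m
total = 137.1 + 117.2 = 254 m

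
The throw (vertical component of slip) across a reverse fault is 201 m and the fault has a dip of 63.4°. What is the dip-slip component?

225 m

dip-slip = throw / sin(dip) = 201 / sin(63.4°) = 225 m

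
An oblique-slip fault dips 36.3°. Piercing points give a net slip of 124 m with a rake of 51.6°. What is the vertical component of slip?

57.5 m

dip-slip = net slip × sin(rake) = 124 m × sin(51.6°) = 97.18 m
throw = dip-slip × sin(dip) = 97.18 × sin(36.3°) = 57.5 m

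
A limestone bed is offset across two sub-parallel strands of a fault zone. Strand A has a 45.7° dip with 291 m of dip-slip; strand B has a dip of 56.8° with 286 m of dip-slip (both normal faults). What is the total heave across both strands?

heave_A = 291 × cos(45.7°) = 203.2 m
heave_B = 286 × cos(56.8°) = 156.6 m
total = 203.2 + 156.6 = 360 m

360 m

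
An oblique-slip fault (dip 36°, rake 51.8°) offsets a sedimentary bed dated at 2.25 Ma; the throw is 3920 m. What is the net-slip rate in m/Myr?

dip-slip = throw / sin(dip) = 3920 / sin(36°) = 6669 m
net slip = dip-slip / sin(rake) = 6669 / sin(51.8°) = 8486 m
rate = 8486 m / 2.25 Ma = 0.00377 m/yr = 3770 m/Myr

3770 m/Myr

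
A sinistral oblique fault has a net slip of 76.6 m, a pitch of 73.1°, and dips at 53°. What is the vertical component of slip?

dip-slip = net slip × sin(rake) = 76.6 m × sin(73.1°) = 73.29 m
throw = dip-slip × sin(dip) = 73.29 × sin(53°) = 58.5 m

58.5 m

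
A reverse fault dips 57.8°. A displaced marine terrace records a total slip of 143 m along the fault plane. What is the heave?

heave = dip-slip × cos(dip) = 143 m × cos(57.8°) = 76.2 m

76.2 m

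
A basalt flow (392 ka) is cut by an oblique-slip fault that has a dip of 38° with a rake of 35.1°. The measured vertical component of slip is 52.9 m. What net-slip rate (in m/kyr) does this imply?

dip-slip = throw / sin(dip) = 52.9 / sin(38°) = 85.92 m
net slip = dip-slip / sin(rake) = 85.92 / sin(35.1°) = 149.4 m
rate = 149.4 m / 392 ka = 0.000381 m/yr = 0.381 m/kyr

0.381 m/kyr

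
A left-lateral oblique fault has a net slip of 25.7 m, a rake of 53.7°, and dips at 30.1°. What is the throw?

dip-slip = net slip × sin(rake) = 25.7 m × sin(53.7°) = 20.71 m
throw = dip-slip × sin(dip) = 20.71 × sin(30.1°) = 10.4 m

10.4 m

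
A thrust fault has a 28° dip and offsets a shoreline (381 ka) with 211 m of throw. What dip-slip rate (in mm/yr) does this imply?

dip-slip = throw / sin(dip) = 211 m / sin(28°) = 449.4 m
rate = 449.4 m / 381 ka = 0.00118 m/yr = 1.18 mm/yr

1.18 mm/yr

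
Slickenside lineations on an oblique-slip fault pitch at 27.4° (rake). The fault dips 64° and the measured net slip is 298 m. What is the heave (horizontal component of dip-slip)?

60.1 m

dip-slip = net slip × sin(rake) = 298 m × sin(27.4°) = 137.1 m
heave = dip-slip × cos(dip) = 137.1 × cos(64°) = 60.1 m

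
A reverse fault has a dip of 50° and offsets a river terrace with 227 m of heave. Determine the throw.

throw = heave × tan(dip) = 227 × tan(50°) = 271 m

271 m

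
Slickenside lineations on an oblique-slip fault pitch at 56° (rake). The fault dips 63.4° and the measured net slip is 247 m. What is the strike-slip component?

138 m

strike-slip = net slip × cos(rake) = 247 m × cos(56°) = 138 m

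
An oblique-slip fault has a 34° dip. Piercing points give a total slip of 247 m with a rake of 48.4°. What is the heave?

153 m

dip-slip = net slip × sin(rake) = 247 m × sin(48.4°) = 184.7 m
heave = dip-slip × cos(dip) = 184.7 × cos(34°) = 153 m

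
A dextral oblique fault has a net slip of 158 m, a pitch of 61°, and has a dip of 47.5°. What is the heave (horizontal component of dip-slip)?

dip-slip = net slip × sin(rake) = 158 m × sin(61°) = 138.2 m
heave = dip-slip × cos(dip) = 138.2 × cos(47.5°) = 93.4 m

93.4 m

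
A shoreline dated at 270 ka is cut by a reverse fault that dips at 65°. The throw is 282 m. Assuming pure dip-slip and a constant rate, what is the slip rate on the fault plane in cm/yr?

dip-slip = throw / sin(dip) = 282 m / sin(65°) = 311.2 m
rate = 311.2 m / 270 ka = 0.00115 m/yr = 0.115 cm/yr

0.115 cm/yr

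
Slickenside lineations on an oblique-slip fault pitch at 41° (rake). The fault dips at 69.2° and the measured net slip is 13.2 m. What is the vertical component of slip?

dip-slip = net slip × sin(rake) = 13.2 m × sin(41°) = 8.660 m
throw = dip-slip × sin(dip) = 8.660 × sin(69.2°) = 8.10 m

8.10 m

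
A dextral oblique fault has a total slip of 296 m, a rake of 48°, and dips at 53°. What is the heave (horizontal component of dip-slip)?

dip-slip = net slip × sin(rake) = 296 m × sin(48°) = 220 m
heave = dip-slip × cos(dip) = 220 × cos(53°) = 132 m

132 m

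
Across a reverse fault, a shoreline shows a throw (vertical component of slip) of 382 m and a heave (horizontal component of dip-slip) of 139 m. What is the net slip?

net slip = √(throw² + heave²) = √(382² + 139²) = 407 m

407 m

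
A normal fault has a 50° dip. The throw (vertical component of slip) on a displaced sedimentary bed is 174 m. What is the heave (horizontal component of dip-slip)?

heave = throw / tan(dip) = 174 / tan(50°) = 146 m

146 m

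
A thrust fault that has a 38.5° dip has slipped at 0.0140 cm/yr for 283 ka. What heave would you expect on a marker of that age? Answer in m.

31 m

dip-slip = rate × time = 0.0140 cm/yr × 283 ka = 39.62 m
heave = dip-slip × cos(dip) = 39.62 × cos(38.5°) = 31 m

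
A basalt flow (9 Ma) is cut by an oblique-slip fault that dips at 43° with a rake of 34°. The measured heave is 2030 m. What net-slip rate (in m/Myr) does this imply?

dip-slip = heave / cos(dip) = 2030 / cos(43°) = 2776 m
net slip = dip-slip / sin(rake) = 2776 / sin(34°) = 4964 m
rate = 4964 m / 9 Ma = 0.000552 m/yr = 552 m/Myr

552 m/Myr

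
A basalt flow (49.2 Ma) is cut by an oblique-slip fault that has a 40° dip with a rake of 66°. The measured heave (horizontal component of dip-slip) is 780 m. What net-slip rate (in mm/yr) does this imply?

0.0227 mm/yr

dip-slip = heave / cos(dip) = 780 / cos(40°) = 1018 m
net slip = dip-slip / sin(rake) = 1018 / sin(66°) = 1115 m
rate = 1115 m / 49.2 Ma = 0.0000227 m/yr = 0.0227 mm/yr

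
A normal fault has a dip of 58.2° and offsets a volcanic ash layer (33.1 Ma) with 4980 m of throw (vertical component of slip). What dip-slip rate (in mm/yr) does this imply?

dip-slip = throw / sin(dip) = 4980 m / sin(58.2°) = 5860 m
rate = 5860 m / 33.1 Ma = 0.000177 m/yr = 0.177 mm/yr

0.177 mm/yr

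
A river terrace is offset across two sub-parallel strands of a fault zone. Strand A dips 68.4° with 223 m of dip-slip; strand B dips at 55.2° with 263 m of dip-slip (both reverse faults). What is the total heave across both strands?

heave_A = 223 × cos(68.4°) = 82.09 m
heave_B = 263 × cos(55.2°) = 150.1 m
total = 82.09 + 150.1 = 232 m

232 m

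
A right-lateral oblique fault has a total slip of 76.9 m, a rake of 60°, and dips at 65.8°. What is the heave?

dip-slip = net slip × sin(rake) = 76.9 m × sin(60°) = 66.60 m
heave = dip-slip × cos(dip) = 66.60 × cos(65.8°) = 27.3 m

27.3 m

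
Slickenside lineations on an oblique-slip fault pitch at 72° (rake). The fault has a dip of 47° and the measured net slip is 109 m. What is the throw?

75.8 m

dip-slip = net slip × sin(rake) = 109 m × sin(72°) = 103.7 m
throw = dip-slip × sin(dip) = 103.7 × sin(47°) = 75.8 m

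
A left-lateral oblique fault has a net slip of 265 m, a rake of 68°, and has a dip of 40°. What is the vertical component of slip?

dip-slip = net slip × sin(rake) = 265 m × sin(68°) = 245.7 m
throw = dip-slip × sin(dip) = 245.7 × sin(40°) = 158 m

158 m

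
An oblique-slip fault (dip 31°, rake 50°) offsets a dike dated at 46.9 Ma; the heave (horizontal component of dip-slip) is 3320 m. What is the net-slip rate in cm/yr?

dip-slip = heave / cos(dip) = 3320 / cos(31°) = 3873 m
net slip = dip-slip / sin(rake) = 3873 / sin(50°) = 5056 m
rate = 5056 m / 46.9 Ma = 0.000108 m/yr = 0.0108 cm/yr

0.0108 cm/yr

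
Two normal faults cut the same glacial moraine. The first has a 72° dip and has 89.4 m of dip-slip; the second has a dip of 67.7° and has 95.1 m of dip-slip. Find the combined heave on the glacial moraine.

63.7 m

heave_A = 89.4 × cos(72°) = 27.63 m
heave_B = 95.1 × cos(67.7°) = 36.09 m
total = 27.63 + 36.09 = 63.7 m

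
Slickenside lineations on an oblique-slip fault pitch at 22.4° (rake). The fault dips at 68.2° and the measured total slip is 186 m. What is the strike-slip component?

strike-slip = net slip × cos(rake) = 186 m × cos(22.4°) = 172 m

172 m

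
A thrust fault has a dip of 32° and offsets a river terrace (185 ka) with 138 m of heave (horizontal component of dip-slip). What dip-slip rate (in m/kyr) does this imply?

0.880 m/kyr

dip-slip = heave / cos(dip) = 138 m / cos(32°) = 162.7 m
rate = 162.7 m / 185 ka = 0.000880 m/yr = 0.880 m/kyr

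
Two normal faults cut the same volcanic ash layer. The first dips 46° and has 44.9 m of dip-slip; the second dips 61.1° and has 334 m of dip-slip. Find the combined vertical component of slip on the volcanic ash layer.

325 m

throw_A = 44.9 × sin(46°) = 32.30 m
throw_B = 334 × sin(61.1°) = 292.4 m
total = 32.30 + 292.4 = 325 m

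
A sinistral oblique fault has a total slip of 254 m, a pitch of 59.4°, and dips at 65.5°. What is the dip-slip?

dip-slip = net slip × sin(rake) = 254 m × sin(59.4°) = 219 m

219 m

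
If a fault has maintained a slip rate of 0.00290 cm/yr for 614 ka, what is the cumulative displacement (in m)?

slip = rate × time = 0.00290 cm/yr × 614 ka = 17.8 m

17.8 m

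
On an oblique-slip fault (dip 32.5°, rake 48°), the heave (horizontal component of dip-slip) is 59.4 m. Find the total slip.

dip-slip = heave / cos(dip) = 59.4 / cos(32.5°) = 70.43 m
net slip = dip-slip / sin(rake) = 70.43 / sin(48°) = 94.8 m

94.8 m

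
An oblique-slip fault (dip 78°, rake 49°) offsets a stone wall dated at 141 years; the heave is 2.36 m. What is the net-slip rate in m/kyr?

107 m/kyr

dip-slip = heave / cos(dip) = 2.36 / cos(78°) = 11.35 m
net slip = dip-slip / sin(rake) = 11.35 / sin(49°) = 15.04 m
rate = 15.04 m / 141 years = 0.107 m/yr = 107 m/kyr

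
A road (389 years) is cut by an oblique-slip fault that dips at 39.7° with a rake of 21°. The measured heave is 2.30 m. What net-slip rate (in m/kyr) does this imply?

21.4 m/kyr

dip-slip = heave / cos(dip) = 2.30 / cos(39.7°) = 2.989 m
net slip = dip-slip / sin(rake) = 2.989 / sin(21°) = 8.342 m
rate = 8.342 m / 389 years = 0.0214 m/yr = 21.4 m/kyr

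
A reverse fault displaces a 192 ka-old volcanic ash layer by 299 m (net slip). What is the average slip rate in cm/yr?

0.156 cm/yr

rate = 299 m / 192 ka = 0.00156 m/yr = 0.156 cm/yr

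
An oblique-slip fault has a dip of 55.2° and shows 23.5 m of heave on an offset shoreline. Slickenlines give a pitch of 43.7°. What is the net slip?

59.6 m

dip-slip = heave / cos(dip) = 23.5 / cos(55.2°) = 41.18 m
net slip = dip-slip / sin(rake) = 41.18 / sin(43.7°) = 59.6 m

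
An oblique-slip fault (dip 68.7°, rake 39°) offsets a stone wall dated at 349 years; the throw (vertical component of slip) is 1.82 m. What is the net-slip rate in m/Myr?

8890 m/Myr

dip-slip = throw / sin(dip) = 1.82 / sin(68.7°) = 1.953 m
net slip = dip-slip / sin(rake) = 1.953 / sin(39°) = 3.104 m
rate = 3.104 m / 349 years = 0.00889 m/yr = 8890 m/Myr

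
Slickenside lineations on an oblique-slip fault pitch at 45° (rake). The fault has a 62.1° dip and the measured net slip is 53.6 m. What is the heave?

17.7 m

dip-slip = net slip × sin(rake) = 53.6 m × sin(45°) = 37.90 m
heave = dip-slip × cos(dip) = 37.90 × cos(62.1°) = 17.7 m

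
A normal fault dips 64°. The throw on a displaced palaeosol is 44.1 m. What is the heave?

heave = throw / tan(dip) = 44.1 / tan(64°) = 21.5 m

21.5 m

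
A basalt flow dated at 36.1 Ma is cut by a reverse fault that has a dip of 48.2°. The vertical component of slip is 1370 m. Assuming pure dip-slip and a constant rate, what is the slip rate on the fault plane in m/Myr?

dip-slip = throw / sin(dip) = 1370 m / sin(48.2°) = 1838 m
rate = 1838 m / 36.1 Ma = 0.0000509 m/yr = 50.9 m/Myr

50.9 m/Myr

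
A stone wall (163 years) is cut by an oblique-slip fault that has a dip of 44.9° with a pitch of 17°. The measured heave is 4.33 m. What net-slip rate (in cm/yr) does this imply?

dip-slip = heave / cos(dip) = 4.33 / cos(44.9°) = 6.113 m
net slip = dip-slip / sin(rake) = 6.113 / sin(17°) = 20.91 m
rate = 20.91 m / 163 years = 0.128 m/yr = 12.8 cm/yr

12.8 cm/yr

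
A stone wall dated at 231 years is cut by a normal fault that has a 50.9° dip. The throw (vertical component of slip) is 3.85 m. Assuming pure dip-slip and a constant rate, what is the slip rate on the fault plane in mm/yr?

dip-slip = throw / sin(dip) = 3.85 m / sin(50.9°) = 4.961 m
rate = 4.961 m / 231 years = 0.0215 m/yr = 21.5 mm/yr

21.5 mm/yr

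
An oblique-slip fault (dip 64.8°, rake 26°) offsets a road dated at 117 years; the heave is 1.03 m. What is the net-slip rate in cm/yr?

4.72 cm/yr

dip-slip = heave / cos(dip) = 1.03 / cos(64.8°) = 2.419 m
net slip = dip-slip / sin(rake) = 2.419 / sin(26°) = 5.518 m
rate = 5.518 m / 117 years = 0.0472 m/yr = 4.72 cm/yr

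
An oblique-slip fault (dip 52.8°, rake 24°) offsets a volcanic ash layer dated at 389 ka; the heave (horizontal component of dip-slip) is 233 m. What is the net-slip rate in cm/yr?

0.244 cm/yr

dip-slip = heave / cos(dip) = 233 / cos(52.8°) = 385.4 m
net slip = dip-slip / sin(rake) = 385.4 / sin(24°) = 947.5 m
rate = 947.5 m / 389 ka = 0.00244 m/yr = 0.244 cm/yr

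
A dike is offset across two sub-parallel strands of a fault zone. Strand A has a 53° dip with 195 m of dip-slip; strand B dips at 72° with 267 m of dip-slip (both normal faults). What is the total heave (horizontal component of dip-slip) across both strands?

200 m

heave_A = 195 × cos(53°) = 117.4 m
heave_B = 267 × cos(72°) = 82.51 m
total = 117.4 + 82.51 = 200 m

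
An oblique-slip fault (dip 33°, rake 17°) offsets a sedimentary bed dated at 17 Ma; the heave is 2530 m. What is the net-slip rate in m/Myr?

dip-slip = heave / cos(dip) = 2530 / cos(33°) = 3017 m
net slip = dip-slip / sin(rake) = 3017 / sin(17°) = 10320 m
rate = 10320 m / 17 Ma = 0.000607 m/yr = 607 m/Myr

607 m/Myr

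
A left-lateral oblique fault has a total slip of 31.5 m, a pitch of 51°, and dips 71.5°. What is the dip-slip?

dip-slip = net slip × sin(rake) = 31.5 m × sin(51°) = 24.5 m

24.5 m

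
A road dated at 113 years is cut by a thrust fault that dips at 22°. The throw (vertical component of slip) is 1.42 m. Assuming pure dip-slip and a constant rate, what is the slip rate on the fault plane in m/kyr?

dip-slip = throw / sin(dip) = 1.42 m / sin(22°) = 3.791 m
rate = 3.791 m / 113 years = 0.0335 m/yr = 33.5 m/kyr

33.5 m/kyr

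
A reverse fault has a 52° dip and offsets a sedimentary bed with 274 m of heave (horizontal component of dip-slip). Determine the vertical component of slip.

351 m

throw = heave × tan(dip) = 274 × tan(52°) = 351 m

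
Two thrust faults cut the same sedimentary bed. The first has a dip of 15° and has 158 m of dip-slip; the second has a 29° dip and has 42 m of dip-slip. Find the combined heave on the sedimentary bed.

heave_A = 158 × cos(15°) = 152.6 m
heave_B = 42 × cos(29°) = 36.73 m
total = 152.6 + 36.73 = 189 m

189 m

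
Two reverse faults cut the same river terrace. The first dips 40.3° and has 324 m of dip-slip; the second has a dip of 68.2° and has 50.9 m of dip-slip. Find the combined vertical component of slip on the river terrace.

257 m

throw_A = 324 × sin(40.3°) = 209.6 m
throw_B = 50.9 × sin(68.2°) = 47.26 m
total = 209.6 + 47.26 = 257 m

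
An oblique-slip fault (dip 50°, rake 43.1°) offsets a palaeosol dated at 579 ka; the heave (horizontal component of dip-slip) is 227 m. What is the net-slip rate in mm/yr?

0.893 mm/yr

dip-slip = heave / cos(dip) = 227 / cos(50°) = 353.1 m
net slip = dip-slip / sin(rake) = 353.1 / sin(43.1°) = 516.8 m
rate = 516.8 m / 579 ka = 0.000893 m/yr = 0.893 mm/yr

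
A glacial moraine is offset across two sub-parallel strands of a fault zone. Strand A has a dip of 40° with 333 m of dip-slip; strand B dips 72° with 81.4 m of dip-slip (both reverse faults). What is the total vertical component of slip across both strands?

291 m

throw_A = 333 × sin(40°) = 214 m
throw_B = 81.4 × sin(72°) = 77.42 m
total = 214 + 77.42 = 291 m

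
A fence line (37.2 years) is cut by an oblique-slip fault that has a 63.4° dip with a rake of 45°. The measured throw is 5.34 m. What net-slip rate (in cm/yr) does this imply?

dip-slip = throw / sin(dip) = 5.34 / sin(63.4°) = 5.972 m
net slip = dip-slip / sin(rake) = 5.972 / sin(45°) = 8.446 m
rate = 8.446 m / 37.2 years = 0.227 m/yr = 22.7 cm/yr

22.7 cm/yr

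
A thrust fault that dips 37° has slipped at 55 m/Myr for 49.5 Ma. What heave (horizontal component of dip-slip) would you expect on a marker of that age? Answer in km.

2.17 km

dip-slip = rate × time = 55 m/Myr × 49.5 Ma = 2722 m
heave = dip-slip × cos(dip) = 2722 × cos(37°) = 2170 m = 2.17 km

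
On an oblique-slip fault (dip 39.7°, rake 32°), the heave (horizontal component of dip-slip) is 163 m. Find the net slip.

400 m

dip-slip = heave / cos(dip) = 163 / cos(39.7°) = 211.9 m
net slip = dip-slip / sin(rake) = 211.9 / sin(32°) = 400 m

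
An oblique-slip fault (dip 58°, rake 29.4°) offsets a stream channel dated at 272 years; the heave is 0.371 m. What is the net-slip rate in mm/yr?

5.24 mm/yr

dip-slip = heave / cos(dip) = 0.371 / cos(58°) = 0.7001 m
net slip = dip-slip / sin(rake) = 0.7001 / sin(29.4°) = 1.426 m
rate = 1.426 m / 272 years = 0.00524 m/yr = 5.24 mm/yr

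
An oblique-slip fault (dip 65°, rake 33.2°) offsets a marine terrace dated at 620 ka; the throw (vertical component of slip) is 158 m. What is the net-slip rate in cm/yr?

0.0514 cm/yr

dip-slip = throw / sin(dip) = 158 / sin(65°) = 174.3 m
net slip = dip-slip / sin(rake) = 174.3 / sin(33.2°) = 318.4 m
rate = 318.4 m / 620 ka = 0.000514 m/yr = 0.0514 cm/yr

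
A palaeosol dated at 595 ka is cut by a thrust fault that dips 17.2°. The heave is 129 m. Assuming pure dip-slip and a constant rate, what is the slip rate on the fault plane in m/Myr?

dip-slip = heave / cos(dip) = 129 m / cos(17.2°) = 135 m
rate = 135 m / 595 ka = 0.000227 m/yr = 227 m/Myr

227 m/Myr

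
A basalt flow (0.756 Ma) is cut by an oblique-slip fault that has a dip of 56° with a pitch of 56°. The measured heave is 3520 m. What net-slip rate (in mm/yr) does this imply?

10 mm/yr

dip-slip = heave / cos(dip) = 3520 / cos(56°) = 6295 m
net slip = dip-slip / sin(rake) = 6295 / sin(56°) = 7593 m
rate = 7593 m / 0.756 Ma = 0.0100 m/yr = 10 mm/yr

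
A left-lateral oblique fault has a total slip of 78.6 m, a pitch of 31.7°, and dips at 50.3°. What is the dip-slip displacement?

dip-slip = net slip × sin(rake) = 78.6 m × sin(31.7°) = 41.3 m

41.3 m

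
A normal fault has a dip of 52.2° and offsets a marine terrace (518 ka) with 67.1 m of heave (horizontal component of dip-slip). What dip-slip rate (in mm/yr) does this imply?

0.211 mm/yr

dip-slip = heave / cos(dip) = 67.1 m / cos(52.2°) = 109.5 m
rate = 109.5 m / 518 ka = 0.000211 m/yr = 0.211 mm/yr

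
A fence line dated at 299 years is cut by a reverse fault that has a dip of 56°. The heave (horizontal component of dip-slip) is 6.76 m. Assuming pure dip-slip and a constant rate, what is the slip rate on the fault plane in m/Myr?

40400 m/Myr

dip-slip = heave / cos(dip) = 6.76 m / cos(56°) = 12.09 m
rate = 12.09 m / 299 years = 0.0404 m/yr = 40400 m/Myr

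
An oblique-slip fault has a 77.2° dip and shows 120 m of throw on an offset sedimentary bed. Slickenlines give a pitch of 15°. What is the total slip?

475 m

dip-slip = throw / sin(dip) = 120 / sin(77.2°) = 123.1 m
net slip = dip-slip / sin(rake) = 123.1 / sin(15°) = 475 m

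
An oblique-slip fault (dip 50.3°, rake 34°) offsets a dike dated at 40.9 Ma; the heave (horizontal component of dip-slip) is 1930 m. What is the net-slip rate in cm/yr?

dip-slip = heave / cos(dip) = 1930 / cos(50.3°) = 3021 m
net slip = dip-slip / sin(rake) = 3021 / sin(34°) = 5403 m
rate = 5403 m / 40.9 Ma = 0.000132 m/yr = 0.0132 cm/yr

0.0132 cm/yr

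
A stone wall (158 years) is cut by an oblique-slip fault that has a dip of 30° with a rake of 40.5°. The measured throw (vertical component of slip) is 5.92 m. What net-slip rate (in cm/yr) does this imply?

11.5 cm/yr

dip-slip = throw / sin(dip) = 5.92 / sin(30°) = 11.84 m
net slip = dip-slip / sin(rake) = 11.84 / sin(40.5°) = 18.23 m
rate = 18.23 m / 158 years = 0.115 m/yr = 11.5 cm/yr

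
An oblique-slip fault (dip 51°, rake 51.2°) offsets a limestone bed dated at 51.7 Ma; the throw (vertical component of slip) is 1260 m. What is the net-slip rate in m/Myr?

40.2 m/Myr

dip-slip = throw / sin(dip) = 1260 / sin(51°) = 1621 m
net slip = dip-slip / sin(rake) = 1621 / sin(51.2°) = 2080 m
rate = 2080 m / 51.7 Ma = 0.0000402 m/yr = 40.2 m/Myr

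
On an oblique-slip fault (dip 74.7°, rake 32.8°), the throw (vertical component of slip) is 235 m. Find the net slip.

dip-slip = throw / sin(dip) = 235 / sin(74.7°) = 243.6 m
net slip = dip-slip / sin(rake) = 243.6 / sin(32.8°) = 450 m

450 m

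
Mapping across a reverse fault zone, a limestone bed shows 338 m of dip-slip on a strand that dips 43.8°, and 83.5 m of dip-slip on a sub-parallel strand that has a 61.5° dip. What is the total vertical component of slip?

throw_A = 338 × sin(43.8°) = 233.9 m
throw_B = 83.5 × sin(61.5°) = 73.38 m
total = 233.9 + 73.38 = 307 m

307 m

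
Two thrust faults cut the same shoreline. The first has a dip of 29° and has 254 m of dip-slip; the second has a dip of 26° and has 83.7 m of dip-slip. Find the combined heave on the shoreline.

heave_A = 254 × cos(29°) = 222.2 m
heave_B = 83.7 × cos(26°) = 75.23 m
total = 222.2 + 75.23 = 297 m

297 m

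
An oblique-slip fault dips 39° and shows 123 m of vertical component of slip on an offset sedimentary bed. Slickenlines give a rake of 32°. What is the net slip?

dip-slip = throw / sin(dip) = 123 / sin(39°) = 195.4 m
net slip = dip-slip / sin(rake) = 195.4 / sin(32°) = 369 m

369 m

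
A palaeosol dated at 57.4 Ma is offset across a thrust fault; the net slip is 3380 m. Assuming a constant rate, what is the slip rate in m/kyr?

0.0589 m/kyr

rate = 3380 m / 57.4 Ma = 0.0000589 m/yr = 0.0589 m/kyr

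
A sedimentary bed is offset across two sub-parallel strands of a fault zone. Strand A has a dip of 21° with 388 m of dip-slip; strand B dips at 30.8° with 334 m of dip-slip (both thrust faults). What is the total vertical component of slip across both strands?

throw_A = 388 × sin(21°) = 139 m
throw_B = 334 × sin(30.8°) = 171 m
total = 139 + 171 = 310 m

310 m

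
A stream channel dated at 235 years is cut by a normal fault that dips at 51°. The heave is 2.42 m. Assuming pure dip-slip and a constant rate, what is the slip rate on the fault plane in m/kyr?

16.4 m/kyr

dip-slip = heave / cos(dip) = 2.42 m / cos(51°) = 3.845 m
rate = 3.845 m / 235 years = 0.0164 m/yr = 16.4 m/kyr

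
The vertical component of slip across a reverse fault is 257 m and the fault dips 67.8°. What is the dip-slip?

278 m

dip-slip = throw / sin(dip) = 257 / sin(67.8°) = 278 m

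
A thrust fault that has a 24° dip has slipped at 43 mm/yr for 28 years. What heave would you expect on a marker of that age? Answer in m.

dip-slip = rate × time = 43 mm/yr × 28 years = 1.204 m
heave = dip-slip × cos(dip) = 1.204 × cos(24°) = 1.10 m

1.10 m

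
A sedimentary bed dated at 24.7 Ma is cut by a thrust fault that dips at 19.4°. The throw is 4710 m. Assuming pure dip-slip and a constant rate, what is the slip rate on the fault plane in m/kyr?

0.574 m/kyr

dip-slip = throw / sin(dip) = 4710 m / sin(19.4°) = 14180 m
rate = 14180 m / 24.7 Ma = 0.000574 m/yr = 0.574 m/kyr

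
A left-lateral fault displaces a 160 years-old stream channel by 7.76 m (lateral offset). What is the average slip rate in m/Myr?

48500 m/Myr

rate = 7.76 m / 160 years = 0.0485 m/yr = 48500 m/Myr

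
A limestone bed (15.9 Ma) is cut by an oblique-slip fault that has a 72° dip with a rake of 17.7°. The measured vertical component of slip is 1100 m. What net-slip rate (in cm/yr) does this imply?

0.0239 cm/yr

dip-slip = throw / sin(dip) = 1100 / sin(72°) = 1157 m
net slip = dip-slip / sin(rake) = 1157 / sin(17.7°) = 3804 m
rate = 3804 m / 15.9 Ma = 0.000239 m/yr = 0.0239 cm/yr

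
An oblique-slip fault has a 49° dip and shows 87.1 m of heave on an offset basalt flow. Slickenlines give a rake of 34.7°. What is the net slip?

dip-slip = heave / cos(dip) = 87.1 / cos(49°) = 132.8 m
net slip = dip-slip / sin(rake) = 132.8 / sin(34.7°) = 233 m

233 m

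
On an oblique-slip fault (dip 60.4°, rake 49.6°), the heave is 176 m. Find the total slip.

dip-slip = heave / cos(dip) = 176 / cos(60.4°) = 356.3 m
net slip = dip-slip / sin(rake) = 356.3 / sin(49.6°) = 468 m

468 m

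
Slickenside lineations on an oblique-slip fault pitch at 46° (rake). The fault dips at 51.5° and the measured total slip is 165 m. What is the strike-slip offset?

115 m

strike-slip = net slip × cos(rake) = 165 m × cos(46°) = 115 m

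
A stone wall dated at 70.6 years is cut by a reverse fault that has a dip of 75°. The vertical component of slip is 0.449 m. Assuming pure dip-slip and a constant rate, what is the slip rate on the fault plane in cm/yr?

dip-slip = throw / sin(dip) = 0.449 m / sin(75°) = 0.4648 m
rate = 0.4648 m / 70.6 years = 0.00658 m/yr = 0.658 cm/yr

0.658 cm/yr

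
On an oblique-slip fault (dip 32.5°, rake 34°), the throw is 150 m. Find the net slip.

dip-slip = throw / sin(dip) = 150 / sin(32.5°) = 279.2 m
net slip = dip-slip / sin(rake) = 279.2 / sin(34°) = 499 m

499 m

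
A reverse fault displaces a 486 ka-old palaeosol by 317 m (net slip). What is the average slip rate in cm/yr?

0.0652 cm/yr

rate = 317 m / 486 ka = 0.000652 m/yr = 0.0652 cm/yr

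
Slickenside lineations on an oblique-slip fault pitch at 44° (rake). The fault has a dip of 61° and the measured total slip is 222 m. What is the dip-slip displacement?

154 m

dip-slip = net slip × sin(rake) = 222 m × sin(44°) = 154 m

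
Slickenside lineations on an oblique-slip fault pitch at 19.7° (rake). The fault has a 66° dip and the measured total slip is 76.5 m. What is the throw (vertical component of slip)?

23.6 m

dip-slip = net slip × sin(rake) = 76.5 m × sin(19.7°) = 25.79 m
throw = dip-slip × sin(dip) = 25.79 × sin(66°) = 23.6 m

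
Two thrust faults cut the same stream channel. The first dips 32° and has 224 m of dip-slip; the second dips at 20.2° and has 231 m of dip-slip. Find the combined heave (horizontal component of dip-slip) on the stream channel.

heave_A = 224 × cos(32°) = 190 m
heave_B = 231 × cos(20.2°) = 216.8 m
total = 190 + 216.8 = 407 m

407 m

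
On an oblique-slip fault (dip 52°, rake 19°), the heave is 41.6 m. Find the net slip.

208 m

dip-slip = heave / cos(dip) = 41.6 / cos(52°) = 67.57 m
net slip = dip-slip / sin(rake) = 67.57 / sin(19°) = 208 m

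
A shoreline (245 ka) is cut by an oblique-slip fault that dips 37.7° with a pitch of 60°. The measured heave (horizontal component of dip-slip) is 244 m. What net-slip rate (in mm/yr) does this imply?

dip-slip = heave / cos(dip) = 244 / cos(37.7°) = 308.4 m
net slip = dip-slip / sin(rake) = 308.4 / sin(60°) = 356.1 m
rate = 356.1 m / 245 ka = 0.00145 m/yr = 1.45 mm/yr

1.45 mm/yr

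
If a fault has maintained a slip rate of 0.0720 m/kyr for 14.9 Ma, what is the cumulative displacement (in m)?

slip = rate × time = 0.0720 m/kyr × 14.9 Ma = 1070 m

1070 m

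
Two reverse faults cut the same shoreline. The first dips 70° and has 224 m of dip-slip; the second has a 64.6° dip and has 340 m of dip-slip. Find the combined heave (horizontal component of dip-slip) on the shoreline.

222 m

heave_A = 224 × cos(70°) = 76.61 m
heave_B = 340 × cos(64.6°) = 145.8 m
total = 76.61 + 145.8 = 222 m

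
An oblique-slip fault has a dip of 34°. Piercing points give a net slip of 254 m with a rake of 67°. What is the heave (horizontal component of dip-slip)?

194 m

dip-slip = net slip × sin(rake) = 254 m × sin(67°) = 233.8 m
heave = dip-slip × cos(dip) = 233.8 × cos(34°) = 194 m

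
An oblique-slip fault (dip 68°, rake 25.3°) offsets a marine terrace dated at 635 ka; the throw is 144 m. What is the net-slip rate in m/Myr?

dip-slip = throw / sin(dip) = 144 / sin(68°) = 155.3 m
net slip = dip-slip / sin(rake) = 155.3 / sin(25.3°) = 363.4 m
rate = 363.4 m / 635 ka = 0.000572 m/yr = 572 m/Myr

572 m/Myr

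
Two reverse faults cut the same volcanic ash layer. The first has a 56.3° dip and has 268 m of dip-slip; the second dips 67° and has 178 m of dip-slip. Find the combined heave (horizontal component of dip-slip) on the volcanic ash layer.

218 m

heave_A = 268 × cos(56.3°) = 148.7 m
heave_B = 178 × cos(67°) = 69.55 m
total = 148.7 + 69.55 = 218 m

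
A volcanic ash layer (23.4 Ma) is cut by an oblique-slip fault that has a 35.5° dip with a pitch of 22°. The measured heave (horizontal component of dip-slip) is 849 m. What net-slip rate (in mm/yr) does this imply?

0.119 mm/yr

dip-slip = heave / cos(dip) = 849 / cos(35.5°) = 1043 m
net slip = dip-slip / sin(rake) = 1043 / sin(22°) = 2784 m
rate = 2784 m / 23.4 Ma = 0.000119 m/yr = 0.119 mm/yr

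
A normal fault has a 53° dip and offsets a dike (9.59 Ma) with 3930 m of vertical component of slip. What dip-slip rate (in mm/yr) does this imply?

dip-slip = throw / sin(dip) = 3930 m / sin(53°) = 4921 m
rate = 4921 m / 9.59 Ma = 0.000513 m/yr = 0.513 mm/yr

0.513 mm/yr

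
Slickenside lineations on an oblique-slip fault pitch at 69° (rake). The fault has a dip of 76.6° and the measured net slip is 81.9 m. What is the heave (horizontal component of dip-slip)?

dip-slip = net slip × sin(rake) = 81.9 m × sin(69°) = 76.46 m
heave = dip-slip × cos(dip) = 76.46 × cos(76.6°) = 17.7 m

17.7 m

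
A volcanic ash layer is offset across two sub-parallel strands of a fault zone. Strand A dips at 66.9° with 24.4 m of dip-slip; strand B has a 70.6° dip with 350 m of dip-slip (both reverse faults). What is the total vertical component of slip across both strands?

353 m

throw_A = 24.4 × sin(66.9°) = 22.44 m
throw_B = 350 × sin(70.6°) = 330.1 m
total = 22.44 + 330.1 = 353 m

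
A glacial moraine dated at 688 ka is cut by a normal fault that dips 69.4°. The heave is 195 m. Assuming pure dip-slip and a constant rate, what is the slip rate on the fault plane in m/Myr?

dip-slip = heave / cos(dip) = 195 m / cos(69.4°) = 554.2 m
rate = 554.2 m / 688 ka = 0.000806 m/yr = 806 m/Myr

806 m/Myr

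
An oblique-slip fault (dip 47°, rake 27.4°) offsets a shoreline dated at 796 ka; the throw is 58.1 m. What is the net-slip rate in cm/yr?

0.0217 cm/yr

dip-slip = throw / sin(dip) = 58.1 / sin(47°) = 79.44 m
net slip = dip-slip / sin(rake) = 79.44 / sin(27.4°) = 172.6 m
rate = 172.6 m / 796 ka = 0.000217 m/yr = 0.0217 cm/yr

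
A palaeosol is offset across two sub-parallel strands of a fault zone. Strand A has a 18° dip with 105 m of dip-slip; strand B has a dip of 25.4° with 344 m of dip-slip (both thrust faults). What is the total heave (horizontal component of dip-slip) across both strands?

heave_A = 105 × cos(18°) = 99.86 m
heave_B = 344 × cos(25.4°) = 310.7 m
total = 99.86 + 310.7 = 411 m

411 m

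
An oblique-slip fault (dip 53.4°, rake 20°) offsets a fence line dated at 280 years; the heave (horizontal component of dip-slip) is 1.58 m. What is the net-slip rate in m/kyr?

27.7 m/kyr

dip-slip = heave / cos(dip) = 1.58 / cos(53.4°) = 2.650 m
net slip = dip-slip / sin(rake) = 2.650 / sin(20°) = 7.748 m
rate = 7.748 m / 280 years = 0.0277 m/yr = 27.7 m/kyr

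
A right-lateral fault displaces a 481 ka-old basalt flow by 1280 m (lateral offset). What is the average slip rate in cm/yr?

rate = 1280 m / 481 ka = 0.00266 m/yr = 0.266 cm/yr

0.266 cm/yr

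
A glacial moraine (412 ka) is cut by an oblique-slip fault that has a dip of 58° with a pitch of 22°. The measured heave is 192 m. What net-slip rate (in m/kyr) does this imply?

2.35 m/kyr

dip-slip = heave / cos(dip) = 192 / cos(58°) = 362.3 m
net slip = dip-slip / sin(rake) = 362.3 / sin(22°) = 967.2 m
rate = 967.2 m / 412 ka = 0.00235 m/yr = 2.35 m/kyr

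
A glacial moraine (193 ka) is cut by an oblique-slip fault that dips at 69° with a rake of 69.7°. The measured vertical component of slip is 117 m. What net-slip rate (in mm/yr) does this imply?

0.692 mm/yr

dip-slip = throw / sin(dip) = 117 / sin(69°) = 125.3 m
net slip = dip-slip / sin(rake) = 125.3 / sin(69.7°) = 133.6 m
rate = 133.6 m / 193 ka = 0.000692 m/yr = 0.692 mm/yr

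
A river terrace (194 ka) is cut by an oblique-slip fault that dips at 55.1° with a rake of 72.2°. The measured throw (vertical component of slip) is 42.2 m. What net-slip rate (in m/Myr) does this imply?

dip-slip = throw / sin(dip) = 42.2 / sin(55.1°) = 51.45 m
net slip = dip-slip / sin(rake) = 51.45 / sin(72.2°) = 54.04 m
rate = 54.04 m / 194 ka = 0.000279 m/yr = 279 m/Myr

279 m/Myr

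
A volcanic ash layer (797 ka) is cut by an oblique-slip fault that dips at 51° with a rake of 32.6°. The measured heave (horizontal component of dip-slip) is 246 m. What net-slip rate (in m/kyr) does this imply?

dip-slip = heave / cos(dip) = 246 / cos(51°) = 390.9 m
net slip = dip-slip / sin(rake) = 390.9 / sin(32.6°) = 725.5 m
rate = 725.5 m / 797 ka = 0.000910 m/yr = 0.910 m/kyr

0.910 m/kyr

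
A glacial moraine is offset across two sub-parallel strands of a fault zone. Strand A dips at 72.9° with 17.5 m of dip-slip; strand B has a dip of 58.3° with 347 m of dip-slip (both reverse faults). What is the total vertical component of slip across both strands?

throw_A = 17.5 × sin(72.9°) = 16.73 m
throw_B = 347 × sin(58.3°) = 295.2 m
total = 16.73 + 295.2 = 312 m

312 m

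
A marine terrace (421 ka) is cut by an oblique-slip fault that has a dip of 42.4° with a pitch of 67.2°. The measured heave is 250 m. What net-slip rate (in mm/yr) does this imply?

dip-slip = heave / cos(dip) = 250 / cos(42.4°) = 338.5 m
net slip = dip-slip / sin(rake) = 338.5 / sin(67.2°) = 367.2 m
rate = 367.2 m / 421 ka = 0.000872 m/yr = 0.872 mm/yr

0.872 mm/yr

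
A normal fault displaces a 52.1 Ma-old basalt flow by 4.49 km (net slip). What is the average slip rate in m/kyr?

0.0862 m/kyr

rate = 4.49 km / 52.1 Ma = 0.0000862 m/yr = 0.0862 m/kyr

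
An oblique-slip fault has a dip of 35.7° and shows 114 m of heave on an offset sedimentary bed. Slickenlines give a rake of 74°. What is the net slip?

dip-slip = heave / cos(dip) = 114 / cos(35.7°) = 140.4 m
net slip = dip-slip / sin(rake) = 140.4 / sin(74°) = 146 m

146 m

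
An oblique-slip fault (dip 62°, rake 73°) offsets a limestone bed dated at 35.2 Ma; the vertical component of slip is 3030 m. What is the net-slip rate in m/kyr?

0.102 m/kyr

dip-slip = throw / sin(dip) = 3030 / sin(62°) = 3432 m
net slip = dip-slip / sin(rake) = 3432 / sin(73°) = 3588 m
rate = 3588 m / 35.2 Ma = 0.000102 m/yr = 0.102 m/kyr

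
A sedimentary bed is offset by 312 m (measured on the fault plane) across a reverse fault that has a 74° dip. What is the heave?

86 m

heave = dip-slip × cos(dip) = 312 m × cos(74°) = 86 m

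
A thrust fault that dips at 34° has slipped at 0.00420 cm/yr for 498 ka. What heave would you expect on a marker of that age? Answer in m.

17.3 m

dip-slip = rate × time = 0.00420 cm/yr × 498 ka = 20.92 m
heave = dip-slip × cos(dip) = 20.92 × cos(34°) = 17.3 m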